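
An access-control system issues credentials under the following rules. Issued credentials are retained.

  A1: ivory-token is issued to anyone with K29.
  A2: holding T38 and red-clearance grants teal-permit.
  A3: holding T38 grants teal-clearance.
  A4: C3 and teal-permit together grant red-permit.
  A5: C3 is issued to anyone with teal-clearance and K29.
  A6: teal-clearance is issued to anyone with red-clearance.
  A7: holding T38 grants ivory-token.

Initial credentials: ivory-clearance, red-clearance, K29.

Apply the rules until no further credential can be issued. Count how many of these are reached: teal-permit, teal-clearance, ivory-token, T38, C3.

Holding red-clearance grants teal-clearance (A6).
Holding K29 grants ivory-token (A1).
Holding teal-clearance and K29 grants C3 (A5).
teal-permit would need T38 and red-clearance (A2), but T38 is never granted.
teal-clearance: reached.
ivory-token: reached.
No rule produces T38, and it is not given.
C3: reached.
Reached: teal-clearance, ivory-token, and C3 — 3 of the 5.

3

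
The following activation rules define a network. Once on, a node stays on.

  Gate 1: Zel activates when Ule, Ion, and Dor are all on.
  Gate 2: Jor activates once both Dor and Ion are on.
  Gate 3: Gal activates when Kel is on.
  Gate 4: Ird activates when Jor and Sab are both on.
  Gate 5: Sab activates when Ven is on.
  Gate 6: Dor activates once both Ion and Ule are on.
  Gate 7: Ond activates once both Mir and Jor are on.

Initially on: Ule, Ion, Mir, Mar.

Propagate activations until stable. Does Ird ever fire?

Ird would need Jor and Sab (Gate 4), but Sab never turns on.

No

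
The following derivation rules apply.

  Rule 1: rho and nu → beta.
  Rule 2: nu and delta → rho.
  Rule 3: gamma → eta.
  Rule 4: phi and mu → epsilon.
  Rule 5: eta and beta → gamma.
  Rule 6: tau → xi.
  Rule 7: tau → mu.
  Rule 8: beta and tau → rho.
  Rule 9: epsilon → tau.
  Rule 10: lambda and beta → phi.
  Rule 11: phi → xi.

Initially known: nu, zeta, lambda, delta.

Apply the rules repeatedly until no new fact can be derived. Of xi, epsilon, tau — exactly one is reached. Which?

xi

From nu and delta, Rule 2 gives rho.
rho and nu hold, so beta follows (Rule 1).
lambda and beta hold, so phi follows (Rule 10).
phi holds, so xi follows (Rule 11).
tau would need epsilon (Rule 9), but epsilon is never established. epsilon would need phi and mu (Rule 4), but mu is never established.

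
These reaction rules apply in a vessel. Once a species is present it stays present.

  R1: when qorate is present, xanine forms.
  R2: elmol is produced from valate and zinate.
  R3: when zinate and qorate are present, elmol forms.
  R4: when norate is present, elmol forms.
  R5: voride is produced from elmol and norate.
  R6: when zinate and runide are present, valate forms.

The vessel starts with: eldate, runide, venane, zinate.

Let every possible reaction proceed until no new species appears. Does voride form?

No

voride would need elmol and norate (R5), but norate never forms.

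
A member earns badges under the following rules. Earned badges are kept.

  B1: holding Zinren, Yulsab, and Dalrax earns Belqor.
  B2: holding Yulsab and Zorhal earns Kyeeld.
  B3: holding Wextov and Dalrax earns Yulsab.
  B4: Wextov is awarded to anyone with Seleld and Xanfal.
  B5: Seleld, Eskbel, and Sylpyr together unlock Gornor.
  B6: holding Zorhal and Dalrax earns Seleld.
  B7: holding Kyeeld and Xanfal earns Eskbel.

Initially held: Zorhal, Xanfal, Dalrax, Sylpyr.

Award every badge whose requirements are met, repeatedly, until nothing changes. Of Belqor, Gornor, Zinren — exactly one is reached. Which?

With Zorhal and Dalrax, Seleld is earned (B6).
With Seleld and Xanfal, Wextov is earned (B4).
With Wextov and Dalrax, Yulsab is earned (B3).
With Yulsab and Zorhal, Kyeeld is earned (B2).
With Kyeeld and Xanfal, Eskbel is earned (B7).
With Seleld, Eskbel, and Sylpyr, Gornor is earned (B5).
No rule produces Zinren, and it is not given. Belqor would need Zinren, Yulsab, and Dalrax (B1), but Zinren is never earned.

Gornor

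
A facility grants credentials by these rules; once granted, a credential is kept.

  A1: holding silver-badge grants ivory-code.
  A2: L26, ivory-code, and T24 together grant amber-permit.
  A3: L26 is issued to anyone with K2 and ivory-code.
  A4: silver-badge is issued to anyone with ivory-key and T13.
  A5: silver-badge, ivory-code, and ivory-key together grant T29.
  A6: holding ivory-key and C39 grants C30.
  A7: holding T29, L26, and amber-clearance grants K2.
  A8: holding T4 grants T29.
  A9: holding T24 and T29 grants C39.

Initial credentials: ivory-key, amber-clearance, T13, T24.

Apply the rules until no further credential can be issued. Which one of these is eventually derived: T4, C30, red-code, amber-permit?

C30

Holding ivory-key and T13 grants silver-badge (A4).
Holding silver-badge grants ivory-code (A1).
Holding silver-badge, ivory-code, and ivory-key grants T29 (A5).
Holding T24 and T29 grants C39 (A9).
Holding ivory-key and C39 grants C30 (A6).
amber-permit would need L26, ivory-code, and T24 (A2), but L26 is never granted. No rule produces red-code, and it is not given. No rule produces T4, and it is not given.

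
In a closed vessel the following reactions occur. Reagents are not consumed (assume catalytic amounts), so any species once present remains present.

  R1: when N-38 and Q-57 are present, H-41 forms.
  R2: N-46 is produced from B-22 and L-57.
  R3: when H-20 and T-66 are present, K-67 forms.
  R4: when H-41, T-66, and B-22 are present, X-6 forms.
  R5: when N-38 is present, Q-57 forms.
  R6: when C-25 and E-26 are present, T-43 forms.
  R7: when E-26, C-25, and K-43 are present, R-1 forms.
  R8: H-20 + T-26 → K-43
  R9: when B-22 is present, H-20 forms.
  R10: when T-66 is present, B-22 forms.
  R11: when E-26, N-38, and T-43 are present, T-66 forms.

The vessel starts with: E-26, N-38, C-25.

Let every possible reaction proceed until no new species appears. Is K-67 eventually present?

C-25 and E-26 present → T-43 forms (R6).
E-26, N-38, and T-43 present → T-66 forms (R11).
T-66 present → B-22 forms (R10).
B-22 present → H-20 forms (R9).
H-20 and T-66 present → K-67 forms (R3).

Yes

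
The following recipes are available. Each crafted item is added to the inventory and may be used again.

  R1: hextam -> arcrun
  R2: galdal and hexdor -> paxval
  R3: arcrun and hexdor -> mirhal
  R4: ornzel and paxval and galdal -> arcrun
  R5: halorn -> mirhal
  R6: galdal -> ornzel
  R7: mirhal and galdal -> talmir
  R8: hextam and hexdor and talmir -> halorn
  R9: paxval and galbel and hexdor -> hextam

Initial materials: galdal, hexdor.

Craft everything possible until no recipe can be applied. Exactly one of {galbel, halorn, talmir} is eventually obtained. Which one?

talmir

Using R2, galdal and hexdor make paxval.
galdal -> ornzel (R6).
Using R4, ornzel, paxval, and galdal make arcrun.
Using R3, arcrun and hexdor make mirhal.
Using R7, mirhal and galdal make talmir.
No rule produces galbel, and it is not given. halorn would need hextam, hexdor, and talmir (R8), but hextam is never obtained.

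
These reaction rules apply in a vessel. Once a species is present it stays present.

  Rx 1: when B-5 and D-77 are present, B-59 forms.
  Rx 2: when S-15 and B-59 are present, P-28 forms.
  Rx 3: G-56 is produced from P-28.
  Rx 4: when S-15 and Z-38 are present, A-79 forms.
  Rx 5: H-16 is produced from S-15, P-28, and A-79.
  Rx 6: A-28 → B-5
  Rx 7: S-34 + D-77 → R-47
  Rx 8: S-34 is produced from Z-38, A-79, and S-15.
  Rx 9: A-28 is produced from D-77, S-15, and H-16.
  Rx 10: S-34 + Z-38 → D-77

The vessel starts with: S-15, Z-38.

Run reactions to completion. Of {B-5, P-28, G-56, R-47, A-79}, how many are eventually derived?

S-15 and Z-38 present → A-79 forms (Rx 4).
Z-38, A-79, and S-15 present → S-34 forms (Rx 8).
S-34 and Z-38 present → D-77 forms (Rx 10).
S-34 and D-77 present → R-47 forms (Rx 7).
B-5 would need A-28 (Rx 6), but A-28 never forms.
P-28 would need S-15 and B-59 (Rx 2), but B-59 never forms.
G-56 would need P-28 (Rx 3), but P-28 never forms.
R-47: reached.
A-79: reached.
Reached: R-47 and A-79 — 2 of the 5.

2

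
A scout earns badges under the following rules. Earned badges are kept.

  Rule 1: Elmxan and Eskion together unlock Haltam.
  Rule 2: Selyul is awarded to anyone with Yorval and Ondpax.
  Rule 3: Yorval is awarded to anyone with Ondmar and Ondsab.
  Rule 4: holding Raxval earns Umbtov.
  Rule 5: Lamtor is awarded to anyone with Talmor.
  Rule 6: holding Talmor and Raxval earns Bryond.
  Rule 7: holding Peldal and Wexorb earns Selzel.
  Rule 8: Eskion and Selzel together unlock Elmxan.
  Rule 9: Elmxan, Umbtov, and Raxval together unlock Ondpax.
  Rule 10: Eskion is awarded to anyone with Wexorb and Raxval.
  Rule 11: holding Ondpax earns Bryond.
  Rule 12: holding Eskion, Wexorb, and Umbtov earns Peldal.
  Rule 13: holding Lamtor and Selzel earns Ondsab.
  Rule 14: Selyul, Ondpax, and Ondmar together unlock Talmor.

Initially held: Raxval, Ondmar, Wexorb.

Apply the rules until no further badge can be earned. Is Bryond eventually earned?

Yes

With Wexorb and Raxval, Eskion is earned (Rule 10).
With Raxval, Umbtov is earned (Rule 4).
With Eskion, Wexorb, and Umbtov, Peldal is earned (Rule 12).
With Peldal and Wexorb, Selzel is earned (Rule 7).
With Eskion and Selzel, Elmxan is earned (Rule 8).
With Elmxan, Umbtov, and Raxval, Ondpax is earned (Rule 9).
With Ondpax, Bryond is earned (Rule 11).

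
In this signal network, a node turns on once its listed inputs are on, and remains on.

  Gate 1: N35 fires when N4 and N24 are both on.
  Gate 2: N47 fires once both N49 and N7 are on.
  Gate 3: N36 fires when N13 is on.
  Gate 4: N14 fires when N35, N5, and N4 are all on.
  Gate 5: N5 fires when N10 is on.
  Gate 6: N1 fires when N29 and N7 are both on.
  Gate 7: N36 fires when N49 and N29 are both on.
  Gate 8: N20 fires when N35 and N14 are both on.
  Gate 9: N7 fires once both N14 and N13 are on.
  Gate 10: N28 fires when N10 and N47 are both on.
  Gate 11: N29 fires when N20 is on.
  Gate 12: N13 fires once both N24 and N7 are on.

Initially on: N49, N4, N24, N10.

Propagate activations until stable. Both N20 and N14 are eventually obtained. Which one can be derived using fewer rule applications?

N14

N14: Gate 1: N4 and N24 on → N35 on. N10 is on, so N5 fires (Gate 5). Gate 4: N35, N5, and N4 on → N14 on. [3 rule applications]
N20: Gate 1: N4 and N24 on → N35 on. N10 is on, so N5 fires (Gate 5). N35, N5, and N4 are on, so N14 fires (Gate 4). Gate 8: N35 and N14 on → N20 on. [4 rule applications]
N14 needs fewer.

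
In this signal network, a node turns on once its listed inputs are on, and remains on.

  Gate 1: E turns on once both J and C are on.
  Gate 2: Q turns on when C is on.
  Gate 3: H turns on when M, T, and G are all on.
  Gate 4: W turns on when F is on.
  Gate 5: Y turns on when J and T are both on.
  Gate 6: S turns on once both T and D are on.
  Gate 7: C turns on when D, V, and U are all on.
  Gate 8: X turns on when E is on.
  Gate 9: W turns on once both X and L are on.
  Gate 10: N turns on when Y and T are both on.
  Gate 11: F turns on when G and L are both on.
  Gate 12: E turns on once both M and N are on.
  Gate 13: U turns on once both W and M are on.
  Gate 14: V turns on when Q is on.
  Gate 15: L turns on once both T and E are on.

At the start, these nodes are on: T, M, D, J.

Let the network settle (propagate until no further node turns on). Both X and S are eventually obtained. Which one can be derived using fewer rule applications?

S: Gate 6: T and D on → S on. [1 rule application]
X: J and T are on, so Y turns on (Gate 5). Gate 10: Y and T on → N on. Gate 12: M and N on → E on. Gate 8: E on → X on. [4 rule applications]
S needs fewer.

S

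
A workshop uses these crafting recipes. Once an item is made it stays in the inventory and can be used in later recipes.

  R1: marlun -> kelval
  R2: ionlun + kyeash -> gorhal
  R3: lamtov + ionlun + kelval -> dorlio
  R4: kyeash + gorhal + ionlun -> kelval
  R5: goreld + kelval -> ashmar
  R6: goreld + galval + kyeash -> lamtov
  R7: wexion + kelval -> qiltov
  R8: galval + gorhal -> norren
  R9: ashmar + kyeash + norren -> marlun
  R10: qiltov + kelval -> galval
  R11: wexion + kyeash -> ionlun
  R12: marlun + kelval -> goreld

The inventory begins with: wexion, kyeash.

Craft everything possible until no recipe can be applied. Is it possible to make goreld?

No

goreld would need marlun and kelval (R12), but marlun is never obtained.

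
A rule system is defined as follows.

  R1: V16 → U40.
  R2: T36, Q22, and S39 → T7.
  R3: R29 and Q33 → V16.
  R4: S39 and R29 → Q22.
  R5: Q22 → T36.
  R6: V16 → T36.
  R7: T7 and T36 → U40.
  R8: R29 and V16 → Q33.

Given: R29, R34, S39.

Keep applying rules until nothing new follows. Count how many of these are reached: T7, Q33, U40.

S39 and R29 hold, so Q22 follows (R4).
From Q22, R5 gives T36.
T36, Q22, and S39 hold, so T7 follows (R2).
T7 and T36 hold, so U40 follows (R7).
T7: reached.
Q33 would need R29 and V16 (R8), but V16 is never established.
U40: reached.
Reached: T7 and U40 — 2 of the 3.

2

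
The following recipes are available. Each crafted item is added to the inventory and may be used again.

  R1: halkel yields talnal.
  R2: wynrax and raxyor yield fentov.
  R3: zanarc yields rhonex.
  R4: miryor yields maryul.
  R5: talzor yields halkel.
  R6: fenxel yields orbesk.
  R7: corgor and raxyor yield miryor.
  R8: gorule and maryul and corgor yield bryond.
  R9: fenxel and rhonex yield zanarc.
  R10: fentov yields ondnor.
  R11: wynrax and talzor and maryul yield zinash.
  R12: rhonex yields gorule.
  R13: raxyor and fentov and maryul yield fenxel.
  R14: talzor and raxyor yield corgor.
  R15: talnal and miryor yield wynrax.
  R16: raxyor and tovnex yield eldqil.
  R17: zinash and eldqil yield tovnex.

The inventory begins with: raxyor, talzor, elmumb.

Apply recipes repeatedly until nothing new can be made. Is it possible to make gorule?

No

gorule would need rhonex (R12), but rhonex is never obtained.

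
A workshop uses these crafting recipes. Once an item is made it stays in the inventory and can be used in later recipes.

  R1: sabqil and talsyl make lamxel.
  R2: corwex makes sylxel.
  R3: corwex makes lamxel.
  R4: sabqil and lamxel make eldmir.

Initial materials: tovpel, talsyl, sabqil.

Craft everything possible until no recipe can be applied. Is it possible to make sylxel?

sylxel would need corwex (R2), but corwex is never obtained.

No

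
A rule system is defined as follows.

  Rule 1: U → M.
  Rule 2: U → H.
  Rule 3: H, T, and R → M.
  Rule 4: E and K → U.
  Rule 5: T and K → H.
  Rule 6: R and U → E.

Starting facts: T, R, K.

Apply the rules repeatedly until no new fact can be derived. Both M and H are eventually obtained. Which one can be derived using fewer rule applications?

H: T and K hold, so H follows (Rule 5). [1 rule application]
M: T and K hold, so H follows (Rule 5). From H, T, and R, Rule 3 gives M. [2 rule applications]
H needs fewer.

H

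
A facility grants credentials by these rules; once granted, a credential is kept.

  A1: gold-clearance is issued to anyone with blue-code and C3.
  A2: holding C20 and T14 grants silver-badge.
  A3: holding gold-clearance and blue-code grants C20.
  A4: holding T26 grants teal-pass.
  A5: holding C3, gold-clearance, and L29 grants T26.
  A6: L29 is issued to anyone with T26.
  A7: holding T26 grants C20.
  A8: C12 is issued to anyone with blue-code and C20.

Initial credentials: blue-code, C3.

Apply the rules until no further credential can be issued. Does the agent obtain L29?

No

L29 would need T26 (A6), but T26 is never granted.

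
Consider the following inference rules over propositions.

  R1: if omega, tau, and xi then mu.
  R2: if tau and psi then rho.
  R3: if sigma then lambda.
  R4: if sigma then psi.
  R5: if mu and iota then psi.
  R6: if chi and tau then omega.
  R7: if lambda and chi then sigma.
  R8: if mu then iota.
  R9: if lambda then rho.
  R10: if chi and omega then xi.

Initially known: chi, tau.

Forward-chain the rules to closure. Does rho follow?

From chi and tau, R6 gives omega.
chi and omega hold, so xi follows (R10).
omega, tau, and xi hold, so mu follows (R1).
From mu, R8 gives iota.
mu and iota hold, so psi follows (R5).
tau and psi hold, so rho follows (R2).

Yes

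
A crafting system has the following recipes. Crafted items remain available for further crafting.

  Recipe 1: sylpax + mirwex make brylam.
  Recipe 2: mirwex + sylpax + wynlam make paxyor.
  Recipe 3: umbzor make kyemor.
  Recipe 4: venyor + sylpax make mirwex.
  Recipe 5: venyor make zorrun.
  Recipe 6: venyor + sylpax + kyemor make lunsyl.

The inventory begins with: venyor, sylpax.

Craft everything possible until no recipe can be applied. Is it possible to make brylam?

Using Recipe 4, venyor and sylpax make mirwex.
Using Recipe 1, sylpax and mirwex make brylam.

Yes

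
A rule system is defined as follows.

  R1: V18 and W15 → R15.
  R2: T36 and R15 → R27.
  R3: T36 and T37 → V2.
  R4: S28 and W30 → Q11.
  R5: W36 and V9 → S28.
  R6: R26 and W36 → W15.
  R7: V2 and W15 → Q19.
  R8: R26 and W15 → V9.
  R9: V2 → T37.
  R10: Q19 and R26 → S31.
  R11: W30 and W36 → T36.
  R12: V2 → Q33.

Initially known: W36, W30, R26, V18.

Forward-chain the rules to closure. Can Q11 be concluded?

R26 and W36 hold, so W15 follows (R6).
R26 and W15 hold, so V9 follows (R8).
W36 and V9 hold, so S28 follows (R5).
S28 and W30 hold, so Q11 follows (R4).

Yes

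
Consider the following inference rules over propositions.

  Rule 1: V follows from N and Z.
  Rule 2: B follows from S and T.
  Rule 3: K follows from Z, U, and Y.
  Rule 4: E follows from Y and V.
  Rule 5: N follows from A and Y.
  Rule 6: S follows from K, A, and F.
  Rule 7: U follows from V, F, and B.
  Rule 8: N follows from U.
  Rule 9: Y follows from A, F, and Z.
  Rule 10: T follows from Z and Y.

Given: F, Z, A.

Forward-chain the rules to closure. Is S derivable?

S would need K, A, and F (Rule 6), but K is never established.

No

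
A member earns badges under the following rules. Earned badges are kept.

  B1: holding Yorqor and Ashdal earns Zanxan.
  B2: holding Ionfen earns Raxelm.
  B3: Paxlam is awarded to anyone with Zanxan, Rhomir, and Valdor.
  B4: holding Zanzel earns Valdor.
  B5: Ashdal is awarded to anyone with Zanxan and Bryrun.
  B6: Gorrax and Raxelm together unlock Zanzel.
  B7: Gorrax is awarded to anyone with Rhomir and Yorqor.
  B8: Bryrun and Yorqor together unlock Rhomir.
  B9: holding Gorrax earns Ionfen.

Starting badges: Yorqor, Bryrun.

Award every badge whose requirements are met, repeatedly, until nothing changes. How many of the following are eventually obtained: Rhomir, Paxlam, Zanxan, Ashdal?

1

With Bryrun and Yorqor, Rhomir is earned (B8).
Rhomir: reached.
Paxlam would need Zanxan, Rhomir, and Valdor (B3), but Zanxan is never earned.
Zanxan would need Yorqor and Ashdal (B1), but Ashdal is never earned.
Ashdal would need Zanxan and Bryrun (B5), but Zanxan is never earned.
Reached: Rhomir — 1 of the 4.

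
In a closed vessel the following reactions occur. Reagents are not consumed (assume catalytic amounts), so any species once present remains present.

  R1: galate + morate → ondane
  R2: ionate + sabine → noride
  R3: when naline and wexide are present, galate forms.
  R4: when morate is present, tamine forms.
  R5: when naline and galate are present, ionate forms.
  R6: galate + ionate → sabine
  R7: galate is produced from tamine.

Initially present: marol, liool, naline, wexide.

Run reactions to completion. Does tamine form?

No

tamine would need morate (R4), but morate never forms.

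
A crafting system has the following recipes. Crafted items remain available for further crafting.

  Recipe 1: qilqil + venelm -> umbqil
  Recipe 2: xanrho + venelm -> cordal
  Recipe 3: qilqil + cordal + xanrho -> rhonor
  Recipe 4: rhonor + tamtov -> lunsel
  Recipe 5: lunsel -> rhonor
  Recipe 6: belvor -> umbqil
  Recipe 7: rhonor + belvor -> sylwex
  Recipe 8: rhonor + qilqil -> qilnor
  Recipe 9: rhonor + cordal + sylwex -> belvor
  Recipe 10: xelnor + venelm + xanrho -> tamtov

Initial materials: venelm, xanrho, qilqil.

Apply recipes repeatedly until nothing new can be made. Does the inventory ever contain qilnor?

Using Recipe 2, xanrho and venelm make cordal.
qilqil + cordal + xanrho -> rhonor (Recipe 3).
rhonor + qilqil -> qilnor (Recipe 8).

Yes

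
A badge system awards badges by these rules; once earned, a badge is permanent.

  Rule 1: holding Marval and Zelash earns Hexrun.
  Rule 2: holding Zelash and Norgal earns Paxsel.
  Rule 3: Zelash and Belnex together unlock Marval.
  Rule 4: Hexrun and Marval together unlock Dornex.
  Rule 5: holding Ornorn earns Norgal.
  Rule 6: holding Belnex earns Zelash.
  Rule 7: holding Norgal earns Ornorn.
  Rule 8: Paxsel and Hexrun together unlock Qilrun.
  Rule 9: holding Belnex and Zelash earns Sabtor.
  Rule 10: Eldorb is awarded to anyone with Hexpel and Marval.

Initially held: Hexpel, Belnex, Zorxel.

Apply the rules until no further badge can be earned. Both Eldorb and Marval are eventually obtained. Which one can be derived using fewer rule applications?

Marval

Marval: With Belnex, Zelash is earned (Rule 6). With Zelash and Belnex, Marval is earned (Rule 3). [2 rule applications]
Eldorb: With Belnex, Zelash is earned (Rule 6). With Zelash and Belnex, Marval is earned (Rule 3). With Hexpel and Marval, Eldorb is earned (Rule 10). [3 rule applications]
Marval needs fewer.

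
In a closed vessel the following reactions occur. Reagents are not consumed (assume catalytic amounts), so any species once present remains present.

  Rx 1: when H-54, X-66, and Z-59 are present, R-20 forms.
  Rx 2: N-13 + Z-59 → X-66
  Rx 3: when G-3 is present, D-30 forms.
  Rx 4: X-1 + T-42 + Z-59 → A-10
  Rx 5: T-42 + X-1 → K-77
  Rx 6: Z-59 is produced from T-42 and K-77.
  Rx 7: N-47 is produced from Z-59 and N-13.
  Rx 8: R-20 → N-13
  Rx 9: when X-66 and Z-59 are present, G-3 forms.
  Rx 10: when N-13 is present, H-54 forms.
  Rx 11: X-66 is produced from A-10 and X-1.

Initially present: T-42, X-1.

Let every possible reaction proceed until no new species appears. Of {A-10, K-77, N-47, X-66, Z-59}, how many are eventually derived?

4

T-42 and X-1 present → K-77 forms (Rx 5).
T-42 and K-77 present → Z-59 forms (Rx 6).
X-1, T-42, and Z-59 present → A-10 forms (Rx 4).
A-10 and X-1 present → X-66 forms (Rx 11).
A-10: reached.
K-77: reached.
N-47 would need Z-59 and N-13 (Rx 7), but N-13 never forms.
X-66: reached.
Z-59: reached.
Reached: A-10, K-77, X-66, and Z-59 — 4 of the 5.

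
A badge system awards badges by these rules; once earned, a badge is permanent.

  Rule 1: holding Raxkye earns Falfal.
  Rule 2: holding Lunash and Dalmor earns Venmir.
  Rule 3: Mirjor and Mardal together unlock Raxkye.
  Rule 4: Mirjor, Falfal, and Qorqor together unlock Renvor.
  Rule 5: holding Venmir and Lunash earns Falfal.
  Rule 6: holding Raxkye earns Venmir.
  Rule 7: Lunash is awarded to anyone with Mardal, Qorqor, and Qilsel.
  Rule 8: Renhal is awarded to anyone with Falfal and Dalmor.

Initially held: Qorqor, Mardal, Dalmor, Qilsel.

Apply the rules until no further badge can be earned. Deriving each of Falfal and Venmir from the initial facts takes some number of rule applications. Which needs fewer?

Venmir: With Mardal, Qorqor, and Qilsel, Lunash is earned (Rule 7). With Lunash and Dalmor, Venmir is earned (Rule 2). [2 rule applications]
Falfal: With Mardal, Qorqor, and Qilsel, Lunash is earned (Rule 7). With Lunash and Dalmor, Venmir is earned (Rule 2). With Venmir and Lunash, Falfal is earned (Rule 5). [3 rule applications]
Venmir needs fewer.

Venmir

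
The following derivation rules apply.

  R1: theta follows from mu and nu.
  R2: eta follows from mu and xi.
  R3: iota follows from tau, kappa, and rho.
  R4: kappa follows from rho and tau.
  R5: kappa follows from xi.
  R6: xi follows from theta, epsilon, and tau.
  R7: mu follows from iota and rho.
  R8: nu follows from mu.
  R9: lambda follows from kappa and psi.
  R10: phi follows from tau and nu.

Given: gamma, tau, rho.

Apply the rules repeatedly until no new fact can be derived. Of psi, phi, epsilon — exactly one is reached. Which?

From rho and tau, R4 gives kappa.
From tau, kappa, and rho, R3 gives iota.
From iota and rho, R7 gives mu.
From mu, R8 gives nu.
From tau and nu, R10 gives phi.
No rule produces psi, and it is not given. No rule produces epsilon, and it is not given.

phi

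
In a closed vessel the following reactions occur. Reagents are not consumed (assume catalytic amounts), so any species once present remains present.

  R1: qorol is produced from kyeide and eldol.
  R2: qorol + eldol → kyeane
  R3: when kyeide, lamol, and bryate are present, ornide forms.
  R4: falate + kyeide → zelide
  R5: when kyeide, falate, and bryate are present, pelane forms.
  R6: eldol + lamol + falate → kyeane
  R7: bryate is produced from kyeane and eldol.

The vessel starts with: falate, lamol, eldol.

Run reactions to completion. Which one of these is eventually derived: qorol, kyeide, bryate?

eldol, lamol, and falate present → kyeane forms (R6).
kyeane and eldol present → bryate forms (R7).
qorol would need kyeide and eldol (R1), but kyeide never forms. No rule produces kyeide, and it is not given.

bryate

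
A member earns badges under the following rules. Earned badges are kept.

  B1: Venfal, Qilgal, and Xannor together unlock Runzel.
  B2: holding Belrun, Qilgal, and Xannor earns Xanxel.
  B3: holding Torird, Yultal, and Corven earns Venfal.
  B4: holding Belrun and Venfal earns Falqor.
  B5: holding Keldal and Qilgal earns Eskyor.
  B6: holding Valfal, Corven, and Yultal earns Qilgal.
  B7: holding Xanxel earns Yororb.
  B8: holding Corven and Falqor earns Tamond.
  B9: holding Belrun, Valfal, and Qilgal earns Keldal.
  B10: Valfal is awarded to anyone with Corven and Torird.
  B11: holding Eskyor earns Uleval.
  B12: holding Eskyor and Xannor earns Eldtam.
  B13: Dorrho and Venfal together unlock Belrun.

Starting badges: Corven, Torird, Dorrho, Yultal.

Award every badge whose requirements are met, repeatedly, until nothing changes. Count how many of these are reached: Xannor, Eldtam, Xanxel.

0

No rule produces Xannor, and it is not given.
Eldtam would need Eskyor and Xannor (B12), but Xannor is never earned.
Xanxel would need Belrun, Qilgal, and Xannor (B2), but Xannor is never earned.
None of the 3 are reached.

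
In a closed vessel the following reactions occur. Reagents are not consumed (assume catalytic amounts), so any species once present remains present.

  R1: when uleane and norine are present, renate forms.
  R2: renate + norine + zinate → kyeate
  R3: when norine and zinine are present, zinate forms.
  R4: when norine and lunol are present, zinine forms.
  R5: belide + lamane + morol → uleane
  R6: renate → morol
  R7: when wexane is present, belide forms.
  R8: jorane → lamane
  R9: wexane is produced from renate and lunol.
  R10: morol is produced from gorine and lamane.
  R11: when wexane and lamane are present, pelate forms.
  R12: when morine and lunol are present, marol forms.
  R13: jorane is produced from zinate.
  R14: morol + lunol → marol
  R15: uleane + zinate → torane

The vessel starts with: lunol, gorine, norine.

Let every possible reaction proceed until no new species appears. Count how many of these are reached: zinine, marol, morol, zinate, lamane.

5

norine and lunol present → zinine forms (R4).
norine and zinine present → zinate forms (R3).
zinate present → jorane forms (R13).
jorane present → lamane forms (R8).
gorine and lamane present → morol forms (R10).
morol and lunol present → marol forms (R14).
zinine: reached.
marol: reached.
morol: reached.
zinate: reached.
lamane: reached.
All 5 are reached.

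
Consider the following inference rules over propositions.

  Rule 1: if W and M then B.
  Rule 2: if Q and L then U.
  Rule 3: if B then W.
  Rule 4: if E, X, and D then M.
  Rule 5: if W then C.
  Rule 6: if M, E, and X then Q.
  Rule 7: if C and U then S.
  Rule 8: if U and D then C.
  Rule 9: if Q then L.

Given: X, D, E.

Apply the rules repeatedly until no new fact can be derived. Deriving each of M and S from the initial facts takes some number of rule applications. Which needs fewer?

M: From E, X, and D, Rule 4 gives M. [1 rule application]
S: E, X, and D hold, so M follows (Rule 4). From M, E, and X, Rule 6 gives Q. From Q, Rule 9 gives L. From Q and L, Rule 2 gives U. U and D hold, so C follows (Rule 8). C and U hold, so S follows (Rule 7). [6 rule applications]
M needs fewer.

M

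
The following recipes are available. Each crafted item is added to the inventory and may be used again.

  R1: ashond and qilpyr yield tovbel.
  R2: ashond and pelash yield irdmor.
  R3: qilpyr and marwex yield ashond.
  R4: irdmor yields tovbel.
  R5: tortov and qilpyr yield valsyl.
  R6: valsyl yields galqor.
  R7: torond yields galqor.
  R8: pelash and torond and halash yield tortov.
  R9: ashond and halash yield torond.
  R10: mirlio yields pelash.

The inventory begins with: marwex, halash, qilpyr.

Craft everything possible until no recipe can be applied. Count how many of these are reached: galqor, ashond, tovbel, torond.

4

qilpyr and marwex → ashond (R3).
Using R1, ashond and qilpyr make tovbel.
ashond and halash → torond (R9).
torond → galqor (R7).
galqor: reached.
ashond: reached.
tovbel: reached.
torond: reached.
All 4 are reached.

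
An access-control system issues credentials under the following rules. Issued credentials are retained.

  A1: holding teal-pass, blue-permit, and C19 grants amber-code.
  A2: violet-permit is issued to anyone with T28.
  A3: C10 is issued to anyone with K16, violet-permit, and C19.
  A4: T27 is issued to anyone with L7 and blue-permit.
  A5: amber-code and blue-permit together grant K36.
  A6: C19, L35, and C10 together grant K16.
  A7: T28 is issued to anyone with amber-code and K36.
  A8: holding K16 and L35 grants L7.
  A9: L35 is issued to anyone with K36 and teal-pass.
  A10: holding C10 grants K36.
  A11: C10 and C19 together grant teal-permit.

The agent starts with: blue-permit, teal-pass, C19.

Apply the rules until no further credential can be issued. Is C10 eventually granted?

No

C10 would need K16, violet-permit, and C19 (A3), but K16 is never granted.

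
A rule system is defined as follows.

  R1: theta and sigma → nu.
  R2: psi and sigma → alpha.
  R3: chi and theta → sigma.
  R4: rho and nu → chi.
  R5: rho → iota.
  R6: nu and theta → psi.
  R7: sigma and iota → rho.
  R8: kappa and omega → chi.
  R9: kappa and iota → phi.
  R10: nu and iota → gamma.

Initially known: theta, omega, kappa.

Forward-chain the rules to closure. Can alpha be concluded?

From kappa and omega, R8 gives chi.
chi and theta hold, so sigma follows (R3).
From theta and sigma, R1 gives nu.
From nu and theta, R6 gives psi.
psi and sigma hold, so alpha follows (R2).

Yes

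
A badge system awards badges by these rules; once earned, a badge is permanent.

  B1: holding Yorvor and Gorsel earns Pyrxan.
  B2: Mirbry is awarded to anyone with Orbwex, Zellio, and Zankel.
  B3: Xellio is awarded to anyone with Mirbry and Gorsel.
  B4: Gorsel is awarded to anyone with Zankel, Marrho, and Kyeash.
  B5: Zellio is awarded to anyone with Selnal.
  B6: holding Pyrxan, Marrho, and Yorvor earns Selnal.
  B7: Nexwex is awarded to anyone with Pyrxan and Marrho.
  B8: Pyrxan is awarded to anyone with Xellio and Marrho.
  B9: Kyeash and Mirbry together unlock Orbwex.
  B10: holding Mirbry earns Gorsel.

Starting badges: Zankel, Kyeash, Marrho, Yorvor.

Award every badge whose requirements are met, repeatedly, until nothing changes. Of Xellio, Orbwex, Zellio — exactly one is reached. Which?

Zellio

With Zankel, Marrho, and Kyeash, Gorsel is earned (B4).
With Yorvor and Gorsel, Pyrxan is earned (B1).
With Pyrxan, Marrho, and Yorvor, Selnal is earned (B6).
With Selnal, Zellio is earned (B5).
Orbwex would need Kyeash and Mirbry (B9), but Mirbry is never earned. Xellio would need Mirbry and Gorsel (B3), but Mirbry is never earned.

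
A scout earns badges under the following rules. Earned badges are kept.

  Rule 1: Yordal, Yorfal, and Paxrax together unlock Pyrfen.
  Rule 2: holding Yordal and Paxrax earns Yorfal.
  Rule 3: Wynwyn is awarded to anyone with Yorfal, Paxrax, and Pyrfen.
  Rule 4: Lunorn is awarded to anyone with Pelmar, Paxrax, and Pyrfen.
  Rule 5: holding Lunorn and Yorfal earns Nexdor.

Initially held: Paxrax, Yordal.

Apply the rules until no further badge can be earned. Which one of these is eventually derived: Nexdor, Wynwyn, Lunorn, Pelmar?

With Yordal and Paxrax, Yorfal is earned (Rule 2).
With Yordal, Yorfal, and Paxrax, Pyrfen is earned (Rule 1).
With Yorfal, Paxrax, and Pyrfen, Wynwyn is earned (Rule 3).
Lunorn would need Pelmar, Paxrax, and Pyrfen (Rule 4), but Pelmar is never earned. Nexdor would need Lunorn and Yorfal (Rule 5), but Lunorn is never earned. No rule produces Pelmar, and it is not given.

Wynwyn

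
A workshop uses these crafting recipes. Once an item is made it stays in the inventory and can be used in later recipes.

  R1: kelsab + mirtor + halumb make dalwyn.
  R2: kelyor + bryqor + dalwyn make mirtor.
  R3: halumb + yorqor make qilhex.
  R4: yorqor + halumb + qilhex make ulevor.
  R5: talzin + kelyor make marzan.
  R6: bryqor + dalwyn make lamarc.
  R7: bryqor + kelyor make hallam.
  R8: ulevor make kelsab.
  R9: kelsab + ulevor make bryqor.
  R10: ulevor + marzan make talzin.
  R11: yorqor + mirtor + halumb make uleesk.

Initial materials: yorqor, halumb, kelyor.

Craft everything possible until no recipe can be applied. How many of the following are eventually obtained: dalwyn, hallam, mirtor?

1

Using R3, halumb and yorqor make qilhex.
Using R4, yorqor, halumb, and qilhex make ulevor.
ulevor → kelsab (R8).
Using R9, kelsab and ulevor make bryqor.
Using R7, bryqor and kelyor make hallam.
dalwyn would need kelsab, mirtor, and halumb (R1), but mirtor is never obtained.
hallam: reached.
mirtor would need kelyor, bryqor, and dalwyn (R2), but dalwyn is never obtained.
Reached: hallam — 1 of the 3.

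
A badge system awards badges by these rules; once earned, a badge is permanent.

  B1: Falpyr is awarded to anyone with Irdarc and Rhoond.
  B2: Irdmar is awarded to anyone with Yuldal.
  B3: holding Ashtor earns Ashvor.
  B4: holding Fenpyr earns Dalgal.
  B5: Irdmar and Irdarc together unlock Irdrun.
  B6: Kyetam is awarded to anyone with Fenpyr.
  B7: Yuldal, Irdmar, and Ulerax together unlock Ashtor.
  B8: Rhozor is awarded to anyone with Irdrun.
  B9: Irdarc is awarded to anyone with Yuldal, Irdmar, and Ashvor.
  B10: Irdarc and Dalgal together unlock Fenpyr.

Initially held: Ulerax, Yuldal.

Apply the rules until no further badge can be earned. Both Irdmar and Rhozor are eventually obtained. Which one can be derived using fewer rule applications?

Irdmar: With Yuldal, Irdmar is earned (B2). [1 rule application]
Rhozor: With Yuldal, Irdmar is earned (B2). With Yuldal, Irdmar, and Ulerax, Ashtor is earned (B7). With Ashtor, Ashvor is earned (B3). With Yuldal, Irdmar, and Ashvor, Irdarc is earned (B9). With Irdmar and Irdarc, Irdrun is earned (B5). With Irdrun, Rhozor is earned (B8). [6 rule applications]
Irdmar needs fewer.

Irdmar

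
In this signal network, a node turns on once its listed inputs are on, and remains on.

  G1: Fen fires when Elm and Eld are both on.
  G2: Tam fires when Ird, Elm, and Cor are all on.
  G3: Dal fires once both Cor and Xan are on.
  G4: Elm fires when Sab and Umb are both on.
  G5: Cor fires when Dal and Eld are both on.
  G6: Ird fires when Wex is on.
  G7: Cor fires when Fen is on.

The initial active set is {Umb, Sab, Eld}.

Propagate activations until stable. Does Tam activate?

Tam would need Ird, Elm, and Cor (G2), but Ird never turns on.

No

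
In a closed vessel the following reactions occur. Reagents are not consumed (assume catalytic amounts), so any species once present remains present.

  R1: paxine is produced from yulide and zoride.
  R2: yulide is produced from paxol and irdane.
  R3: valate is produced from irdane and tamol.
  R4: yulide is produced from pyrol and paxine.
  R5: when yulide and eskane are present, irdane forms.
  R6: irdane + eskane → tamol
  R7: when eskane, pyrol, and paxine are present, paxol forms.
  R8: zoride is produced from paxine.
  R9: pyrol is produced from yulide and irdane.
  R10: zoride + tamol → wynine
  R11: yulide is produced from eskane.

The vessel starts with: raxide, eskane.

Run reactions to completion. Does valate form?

Yes

eskane present → yulide forms (R11).
yulide and eskane present → irdane forms (R5).
irdane and eskane present → tamol forms (R6).
irdane and tamol present → valate forms (R3).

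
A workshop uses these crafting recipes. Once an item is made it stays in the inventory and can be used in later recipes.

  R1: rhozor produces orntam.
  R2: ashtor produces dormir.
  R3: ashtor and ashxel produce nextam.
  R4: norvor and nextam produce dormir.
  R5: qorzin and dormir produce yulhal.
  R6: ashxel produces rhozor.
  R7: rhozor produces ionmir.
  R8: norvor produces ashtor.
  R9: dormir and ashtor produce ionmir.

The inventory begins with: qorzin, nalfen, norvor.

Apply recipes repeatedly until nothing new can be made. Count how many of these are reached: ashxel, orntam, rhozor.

No rule produces ashxel, and it is not given.
orntam would need rhozor (R1), but rhozor is never obtained.
rhozor would need ashxel (R6), but ashxel is never obtained.
None of the 3 are reached.

0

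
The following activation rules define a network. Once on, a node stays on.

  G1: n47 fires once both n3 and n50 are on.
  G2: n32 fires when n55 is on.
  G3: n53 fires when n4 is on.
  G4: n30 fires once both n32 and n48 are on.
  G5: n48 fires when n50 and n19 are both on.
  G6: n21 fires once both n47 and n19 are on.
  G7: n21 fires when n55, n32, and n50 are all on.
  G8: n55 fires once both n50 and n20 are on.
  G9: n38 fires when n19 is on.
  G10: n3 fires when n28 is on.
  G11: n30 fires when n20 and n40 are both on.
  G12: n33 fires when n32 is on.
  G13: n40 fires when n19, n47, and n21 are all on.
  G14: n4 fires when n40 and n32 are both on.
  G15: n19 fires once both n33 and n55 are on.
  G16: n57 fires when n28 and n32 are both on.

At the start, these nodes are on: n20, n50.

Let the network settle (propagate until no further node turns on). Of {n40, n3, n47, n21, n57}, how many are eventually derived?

1

G8: n50 and n20 on → n55 on.
n55 is on, so n32 fires (G2).
n55, n32, and n50 are on, so n21 fires (G7).
n40 would need n19, n47, and n21 (G13), but n47 never turns on.
n3 would need n28 (G10), but n28 never turns on.
n47 would need n3 and n50 (G1), but n3 never turns on.
n21: reached.
n57 would need n28 and n32 (G16), but n28 never turns on.
Reached: n21 — 1 of the 5.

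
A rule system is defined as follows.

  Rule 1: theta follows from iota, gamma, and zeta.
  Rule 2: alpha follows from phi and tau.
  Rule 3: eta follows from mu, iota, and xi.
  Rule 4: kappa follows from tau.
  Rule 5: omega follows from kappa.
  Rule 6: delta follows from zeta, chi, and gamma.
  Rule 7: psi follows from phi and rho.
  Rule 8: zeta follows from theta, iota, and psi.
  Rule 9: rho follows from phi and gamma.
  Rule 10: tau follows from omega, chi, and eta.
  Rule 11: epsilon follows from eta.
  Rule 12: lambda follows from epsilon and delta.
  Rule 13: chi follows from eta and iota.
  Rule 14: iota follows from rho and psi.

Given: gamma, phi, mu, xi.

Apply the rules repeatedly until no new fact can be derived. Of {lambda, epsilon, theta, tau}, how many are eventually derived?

phi and gamma hold, so rho follows (Rule 9).
From phi and rho, Rule 7 gives psi.
rho and psi hold, so iota follows (Rule 14).
From mu, iota, and xi, Rule 3 gives eta.
eta holds, so epsilon follows (Rule 11).
lambda would need epsilon and delta (Rule 12), but delta is never established.
epsilon: reached.
theta would need iota, gamma, and zeta (Rule 1), but zeta is never established.
tau would need omega, chi, and eta (Rule 10), but omega is never established.
Reached: epsilon — 1 of the 4.

1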